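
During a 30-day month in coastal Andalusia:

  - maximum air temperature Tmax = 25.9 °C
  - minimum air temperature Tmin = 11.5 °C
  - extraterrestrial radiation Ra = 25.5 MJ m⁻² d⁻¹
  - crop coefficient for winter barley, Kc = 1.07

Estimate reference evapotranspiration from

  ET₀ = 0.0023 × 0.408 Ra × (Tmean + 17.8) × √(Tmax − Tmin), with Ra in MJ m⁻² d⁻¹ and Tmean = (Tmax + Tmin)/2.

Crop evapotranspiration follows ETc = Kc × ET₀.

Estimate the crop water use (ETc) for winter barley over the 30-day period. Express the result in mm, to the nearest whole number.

Tmean = (25.9 + 11.5)/2 = 18.70 °C
0.408 Ra = 0.408 × 25.5 = 10.4040 mm/d equivalent
ET₀ = 0.0023 × 10.4040 × (18.70 + 17.8) × √14.4 = 0.0023 × 10.4040 × 36.50 × 3.7947 = 3.3144 mm/d
ETc = Kc × ET₀ = 1.07 × 3.3144 = 3.5464 mm/d
Over 30 days: 3.5464 × 30 = 106.392 mm

106 mm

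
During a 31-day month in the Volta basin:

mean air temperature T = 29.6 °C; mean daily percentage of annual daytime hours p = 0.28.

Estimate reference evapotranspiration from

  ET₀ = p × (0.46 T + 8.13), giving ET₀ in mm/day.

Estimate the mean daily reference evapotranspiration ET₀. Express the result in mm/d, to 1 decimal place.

6.1 mm/d

ET₀ = 0.28 × (0.46 × 29.6 + 8.13) = 0.28 × 21.746 = 6.0889 mm/d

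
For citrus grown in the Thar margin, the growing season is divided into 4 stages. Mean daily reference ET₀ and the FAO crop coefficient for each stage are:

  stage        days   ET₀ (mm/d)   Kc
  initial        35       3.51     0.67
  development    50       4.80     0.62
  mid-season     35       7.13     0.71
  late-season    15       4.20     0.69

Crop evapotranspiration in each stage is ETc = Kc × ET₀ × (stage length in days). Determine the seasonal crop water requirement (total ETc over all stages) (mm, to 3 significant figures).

initial: 0.67 × 3.51 × 35 = 82.31 mm
development: 0.62 × 4.80 × 50 = 148.80 mm
mid-season: 0.71 × 7.13 × 35 = 177.18 mm
late-season: 0.69 × 4.20 × 15 = 43.47 mm
Seasonal total = 451.76 mm

452 mm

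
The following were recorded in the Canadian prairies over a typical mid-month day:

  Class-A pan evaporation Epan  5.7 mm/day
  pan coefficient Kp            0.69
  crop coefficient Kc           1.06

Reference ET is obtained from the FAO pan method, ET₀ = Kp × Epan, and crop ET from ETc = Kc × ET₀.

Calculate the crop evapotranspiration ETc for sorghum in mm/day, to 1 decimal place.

ET₀ = 0.69 × 5.7 = 3.9330 mm/d
ETc = Kc × ET₀ = 1.06 × 3.9330 = 4.1690 mm/d

4.2 mm/day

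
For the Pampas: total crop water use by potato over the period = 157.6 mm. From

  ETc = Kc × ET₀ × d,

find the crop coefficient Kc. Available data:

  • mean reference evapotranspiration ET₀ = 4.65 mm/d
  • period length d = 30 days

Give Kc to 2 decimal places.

ETc = Kc × ET₀ × d  ⇒  Kc = ETc / (ET₀ × d)
Kc = 157.6 / (4.65 × 30) = 157.6 / 139.50 = 1.1297

1.13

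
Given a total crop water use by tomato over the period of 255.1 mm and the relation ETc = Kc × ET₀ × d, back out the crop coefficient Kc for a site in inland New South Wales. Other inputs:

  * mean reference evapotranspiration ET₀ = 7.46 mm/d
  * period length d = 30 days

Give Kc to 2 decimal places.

ETc = Kc × ET₀ × d  ⇒  Kc = ETc / (ET₀ × d)
Kc = 255.1 / (7.46 × 30) = 255.1 / 223.80 = 1.1399

1.14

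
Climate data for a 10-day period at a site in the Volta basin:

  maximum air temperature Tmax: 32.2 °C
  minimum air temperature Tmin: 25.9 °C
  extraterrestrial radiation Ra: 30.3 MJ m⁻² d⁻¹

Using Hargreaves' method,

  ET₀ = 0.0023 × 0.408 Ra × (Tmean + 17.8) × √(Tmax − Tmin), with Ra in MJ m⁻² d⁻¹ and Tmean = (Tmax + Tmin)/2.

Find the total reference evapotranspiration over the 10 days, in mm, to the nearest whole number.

Tmean = (32.2 + 25.9)/2 = 29.05 °C
0.408 Ra = 0.408 × 30.3 = 12.3624 mm/d equivalent
ET₀ = 0.0023 × 12.3624 × (29.05 + 17.8) × √6.3 = 0.0023 × 12.3624 × 46.85 × 2.5100 = 3.3436 mm/d
Over 10 days: 3.3436 × 10 = 33.436 mm

33 mm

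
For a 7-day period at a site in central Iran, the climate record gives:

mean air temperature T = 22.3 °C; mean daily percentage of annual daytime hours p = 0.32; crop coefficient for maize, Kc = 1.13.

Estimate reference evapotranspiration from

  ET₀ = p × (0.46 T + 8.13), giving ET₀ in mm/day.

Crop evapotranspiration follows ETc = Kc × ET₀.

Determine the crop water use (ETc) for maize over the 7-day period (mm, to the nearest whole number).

ET₀ = 0.32 × (0.46 × 22.3 + 8.13) = 0.32 × 18.388 = 5.8842 mm/d
ETc = Kc × ET₀ = 1.13 × 5.8842 = 6.6491 mm/d
Over 7 days: 6.6491 × 7 = 46.544 mm

47 mm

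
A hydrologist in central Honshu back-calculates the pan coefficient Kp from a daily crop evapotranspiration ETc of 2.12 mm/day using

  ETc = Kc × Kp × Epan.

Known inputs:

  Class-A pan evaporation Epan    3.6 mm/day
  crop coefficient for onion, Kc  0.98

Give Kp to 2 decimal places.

0.60

ETc = Kc × Kp × Epan  ⇒  Kp = ETc / (Kc × Epan)
Kp = 2.12 / (0.98 × 3.6) = 2.12 / 3.528 = 0.6009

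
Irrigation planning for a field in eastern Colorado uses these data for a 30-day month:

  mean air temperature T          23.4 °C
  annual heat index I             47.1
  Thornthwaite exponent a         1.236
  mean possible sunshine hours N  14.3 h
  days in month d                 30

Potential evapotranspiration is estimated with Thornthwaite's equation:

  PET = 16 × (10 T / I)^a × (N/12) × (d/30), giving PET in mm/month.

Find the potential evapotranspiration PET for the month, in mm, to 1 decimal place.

138.3 mm

10T/I = 10 × 23.4 / 47.1 = 4.9682
(10T/I)^a = 4.9682^1.236 = 7.2527
Uncorrected PET = 16 × 7.2527 = 116.043 mm
Correction = (N/12)(d/30) = (14.3/12)(30/30) = 1.1917
PET = 116.043 × 1.1917 = 138.288 mm/month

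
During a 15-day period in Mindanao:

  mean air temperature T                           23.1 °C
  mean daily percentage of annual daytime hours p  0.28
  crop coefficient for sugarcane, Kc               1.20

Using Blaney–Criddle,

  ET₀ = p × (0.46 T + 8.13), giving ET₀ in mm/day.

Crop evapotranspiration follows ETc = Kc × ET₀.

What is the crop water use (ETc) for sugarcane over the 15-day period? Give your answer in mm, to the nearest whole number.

95 mm

ET₀ = 0.28 × (0.46 × 23.1 + 8.13) = 0.28 × 18.756 = 5.2517 mm/d
ETc = Kc × ET₀ = 1.20 × 5.2517 = 6.3020 mm/d
Over 15 days: 6.3020 × 15 = 94.530 mm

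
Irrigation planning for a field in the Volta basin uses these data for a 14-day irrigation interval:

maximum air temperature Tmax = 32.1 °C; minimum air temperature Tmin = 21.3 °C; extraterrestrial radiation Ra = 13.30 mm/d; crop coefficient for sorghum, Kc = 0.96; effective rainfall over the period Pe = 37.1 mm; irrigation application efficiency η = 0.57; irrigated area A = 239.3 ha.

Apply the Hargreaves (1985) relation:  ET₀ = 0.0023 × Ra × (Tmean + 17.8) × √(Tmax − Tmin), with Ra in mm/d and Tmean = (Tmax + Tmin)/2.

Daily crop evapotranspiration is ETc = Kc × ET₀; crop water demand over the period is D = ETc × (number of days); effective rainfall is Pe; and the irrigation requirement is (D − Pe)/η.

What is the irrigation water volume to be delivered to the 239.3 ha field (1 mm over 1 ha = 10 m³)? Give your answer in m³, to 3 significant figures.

Tmean = (32.1 + 21.3)/2 = 26.70 °C
ET₀ = 0.0023 × 13.30 × (26.70 + 17.8) × √10.8 = 0.0023 × 13.30 × 44.50 × 3.2863 = 4.4735 mm/d
ETc = Kc × ET₀ = 0.96 × 4.4735 = 4.2946 mm/d
Crop demand D = ETc × 14 d = 4.2946 × 14 = 60.124 mm
D − Pe = 60.124 − 37.1 = 23.024 mm
Gross irrigation = 23.024 / 0.57 = 40.393 mm
Volume = 40.393 mm × 239.3 ha × 10 = 96660.4 m³

96700 m³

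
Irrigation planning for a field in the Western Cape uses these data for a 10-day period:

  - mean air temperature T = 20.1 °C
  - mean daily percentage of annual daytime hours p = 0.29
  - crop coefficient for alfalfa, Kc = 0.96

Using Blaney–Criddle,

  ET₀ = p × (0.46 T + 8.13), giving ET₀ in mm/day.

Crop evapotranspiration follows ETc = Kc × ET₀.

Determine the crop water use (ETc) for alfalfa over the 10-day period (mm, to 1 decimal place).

48.4 mm

ET₀ = 0.29 × (0.46 × 20.1 + 8.13) = 0.29 × 17.376 = 5.0390 mm/d
ETc = Kc × ET₀ = 0.96 × 5.0390 = 4.8374 mm/d
Over 10 days: 4.8374 × 10 = 48.374 mm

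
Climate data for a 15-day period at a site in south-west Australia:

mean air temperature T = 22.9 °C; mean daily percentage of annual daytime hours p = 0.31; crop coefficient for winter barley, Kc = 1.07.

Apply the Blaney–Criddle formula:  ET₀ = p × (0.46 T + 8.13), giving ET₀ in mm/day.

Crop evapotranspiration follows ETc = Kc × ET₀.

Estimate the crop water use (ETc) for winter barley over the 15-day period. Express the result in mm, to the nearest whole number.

93 mm

ET₀ = 0.31 × (0.46 × 22.9 + 8.13) = 0.31 × 18.664 = 5.7858 mm/d
ETc = Kc × ET₀ = 1.07 × 5.7858 = 6.1908 mm/d
Over 15 days: 6.1908 × 15 = 92.862 mm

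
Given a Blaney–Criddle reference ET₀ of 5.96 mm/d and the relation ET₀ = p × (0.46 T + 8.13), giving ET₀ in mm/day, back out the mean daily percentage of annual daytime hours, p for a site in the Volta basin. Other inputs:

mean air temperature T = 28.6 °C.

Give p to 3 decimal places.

0.280

p = ET₀ / (0.46 T + 8.13) = 5.96 / (0.46 × 28.6 + 8.13) = 5.96 / 21.286 = 0.2800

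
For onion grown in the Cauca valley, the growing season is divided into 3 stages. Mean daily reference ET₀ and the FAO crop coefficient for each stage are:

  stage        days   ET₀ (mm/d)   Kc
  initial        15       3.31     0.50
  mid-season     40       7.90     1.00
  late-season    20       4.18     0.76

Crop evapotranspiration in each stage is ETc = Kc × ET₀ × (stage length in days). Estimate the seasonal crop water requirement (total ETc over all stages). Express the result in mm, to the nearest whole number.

initial: 0.50 × 3.31 × 15 = 24.83 mm
mid-season: 1.00 × 7.90 × 40 = 316.00 mm
late-season: 0.76 × 4.18 × 20 = 63.54 mm
Seasonal total = 404.37 mm

404 mm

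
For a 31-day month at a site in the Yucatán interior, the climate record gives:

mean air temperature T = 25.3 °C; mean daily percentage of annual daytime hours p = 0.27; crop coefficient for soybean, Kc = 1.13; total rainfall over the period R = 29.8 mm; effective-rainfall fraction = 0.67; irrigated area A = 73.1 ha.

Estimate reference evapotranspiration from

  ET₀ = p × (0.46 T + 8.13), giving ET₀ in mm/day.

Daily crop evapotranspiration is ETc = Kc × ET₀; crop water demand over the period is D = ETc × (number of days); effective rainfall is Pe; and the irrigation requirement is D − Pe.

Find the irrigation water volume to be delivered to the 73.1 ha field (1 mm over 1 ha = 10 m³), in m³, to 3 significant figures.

122000 m³

ET₀ = 0.27 × (0.46 × 25.3 + 8.13) = 0.27 × 19.768 = 5.3374 mm/d
ETc = Kc × ET₀ = 1.13 × 5.3374 = 6.0313 mm/d
Crop demand D = ETc × 31 d = 6.0313 × 31 = 186.970 mm
Pe = 0.67 × 29.8 = 19.966 mm
D − Pe = 186.970 − 19.966 = 167.004 mm
Volume = 167.004 mm × 73.1 ha × 10 = 122079.9 m³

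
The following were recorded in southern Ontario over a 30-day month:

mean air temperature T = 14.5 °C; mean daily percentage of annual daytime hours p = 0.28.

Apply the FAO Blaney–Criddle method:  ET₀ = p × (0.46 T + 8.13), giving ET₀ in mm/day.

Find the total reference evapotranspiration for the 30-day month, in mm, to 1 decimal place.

ET₀ = 0.28 × (0.46 × 14.5 + 8.13) = 0.28 × 14.800 = 4.1440 mm/d
Monthly total = 4.1440 × 30 = 124.320 mm

124.3 mm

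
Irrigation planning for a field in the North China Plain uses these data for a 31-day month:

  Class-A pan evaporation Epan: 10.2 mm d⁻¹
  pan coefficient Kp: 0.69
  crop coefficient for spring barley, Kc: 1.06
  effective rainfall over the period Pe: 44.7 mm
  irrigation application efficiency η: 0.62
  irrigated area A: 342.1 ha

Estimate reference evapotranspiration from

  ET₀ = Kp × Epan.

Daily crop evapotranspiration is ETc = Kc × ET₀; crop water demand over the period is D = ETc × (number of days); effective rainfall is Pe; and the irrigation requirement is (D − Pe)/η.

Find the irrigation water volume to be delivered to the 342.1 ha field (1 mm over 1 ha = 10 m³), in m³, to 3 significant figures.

1030000 m³

ET₀ = 0.69 × 10.2 = 7.0380 mm/d
ETc = Kc × ET₀ = 1.06 × 7.0380 = 7.4603 mm/d
Crop demand D = ETc × 31 d = 7.4603 × 31 = 231.269 mm
D − Pe = 231.269 − 44.7 = 186.569 mm
Gross irrigation = 186.569 / 0.62 = 300.918 mm
Volume = 300.918 mm × 342.1 ha × 10 = 1029440.5 m³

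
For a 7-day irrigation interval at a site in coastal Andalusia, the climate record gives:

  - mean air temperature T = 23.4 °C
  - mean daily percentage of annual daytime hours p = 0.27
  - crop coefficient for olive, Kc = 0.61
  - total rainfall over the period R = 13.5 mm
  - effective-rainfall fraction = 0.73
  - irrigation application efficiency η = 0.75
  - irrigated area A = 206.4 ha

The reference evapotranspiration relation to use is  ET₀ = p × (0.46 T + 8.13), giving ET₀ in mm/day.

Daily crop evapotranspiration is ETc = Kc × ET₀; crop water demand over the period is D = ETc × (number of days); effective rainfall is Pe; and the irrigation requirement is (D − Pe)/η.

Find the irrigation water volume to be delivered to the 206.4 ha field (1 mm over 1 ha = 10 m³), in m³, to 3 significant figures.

ET₀ = 0.27 × (0.46 × 23.4 + 8.13) = 0.27 × 18.894 = 5.1014 mm/d
ETc = Kc × ET₀ = 0.61 × 5.1014 = 3.1119 mm/d
Crop demand D = ETc × 7 d = 3.1119 × 7 = 21.783 mm
Pe = 0.73 × 13.5 = 9.855 mm
D − Pe = 21.783 − 9.855 = 11.928 mm
Gross irrigation = 11.928 / 0.75 = 15.904 mm
Volume = 15.904 mm × 206.4 ha × 10 = 32825.9 m³

32800 m³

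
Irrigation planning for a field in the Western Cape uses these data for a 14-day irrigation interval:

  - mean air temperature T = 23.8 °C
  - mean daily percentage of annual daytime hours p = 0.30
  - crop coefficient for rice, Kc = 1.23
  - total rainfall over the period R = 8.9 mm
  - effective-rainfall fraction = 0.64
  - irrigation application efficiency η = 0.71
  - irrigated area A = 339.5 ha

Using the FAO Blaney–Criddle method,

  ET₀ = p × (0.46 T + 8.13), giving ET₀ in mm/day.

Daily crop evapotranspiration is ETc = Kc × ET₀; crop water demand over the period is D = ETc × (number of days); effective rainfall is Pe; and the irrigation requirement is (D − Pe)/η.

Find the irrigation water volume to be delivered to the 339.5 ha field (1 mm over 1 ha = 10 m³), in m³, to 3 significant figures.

ET₀ = 0.30 × (0.46 × 23.8 + 8.13) = 0.30 × 19.078 = 5.7234 mm/d
ETc = Kc × ET₀ = 1.23 × 5.7234 = 7.0398 mm/d
Crop demand D = ETc × 14 d = 7.0398 × 14 = 98.557 mm
Pe = 0.64 × 8.9 = 5.696 mm
D − Pe = 98.557 − 5.696 = 92.861 mm
Gross irrigation = 92.861 / 0.71 = 130.790 mm
Volume = 130.790 mm × 339.5 ha × 10 = 444032.1 m³

444000 m³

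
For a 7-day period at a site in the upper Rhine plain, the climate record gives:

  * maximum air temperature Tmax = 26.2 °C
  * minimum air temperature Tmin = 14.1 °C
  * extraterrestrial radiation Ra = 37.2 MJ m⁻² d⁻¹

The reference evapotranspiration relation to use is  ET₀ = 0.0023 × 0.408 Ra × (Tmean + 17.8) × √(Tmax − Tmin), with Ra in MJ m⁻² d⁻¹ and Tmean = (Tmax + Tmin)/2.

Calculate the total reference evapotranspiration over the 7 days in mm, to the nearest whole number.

32 mm

Tmean = (26.2 + 14.1)/2 = 20.15 °C
0.408 Ra = 0.408 × 37.2 = 15.1776 mm/d equivalent
ET₀ = 0.0023 × 15.1776 × (20.15 + 17.8) × √12.1 = 0.0023 × 15.1776 × 37.95 × 3.4785 = 4.6082 mm/d
Over 7 days: 4.6082 × 7 = 32.257 mm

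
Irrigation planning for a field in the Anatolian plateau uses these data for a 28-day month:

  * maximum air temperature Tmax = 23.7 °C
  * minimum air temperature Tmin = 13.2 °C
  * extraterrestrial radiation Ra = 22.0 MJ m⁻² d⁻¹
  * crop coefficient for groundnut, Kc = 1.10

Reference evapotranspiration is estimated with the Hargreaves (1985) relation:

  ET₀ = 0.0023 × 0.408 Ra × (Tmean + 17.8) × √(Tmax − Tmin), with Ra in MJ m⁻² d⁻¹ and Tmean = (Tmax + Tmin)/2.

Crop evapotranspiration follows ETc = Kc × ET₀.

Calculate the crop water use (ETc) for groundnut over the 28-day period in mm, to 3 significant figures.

Tmean = (23.7 + 13.2)/2 = 18.45 °C
0.408 Ra = 0.408 × 22.0 = 8.9760 mm/d equivalent
ET₀ = 0.0023 × 8.9760 × (18.45 + 17.8) × √10.5 = 0.0023 × 8.9760 × 36.25 × 3.2404 = 2.4250 mm/d
ETc = Kc × ET₀ = 1.10 × 2.4250 = 2.6675 mm/d
Over 28 days: 2.6675 × 28 = 74.690 mm

74.7 mm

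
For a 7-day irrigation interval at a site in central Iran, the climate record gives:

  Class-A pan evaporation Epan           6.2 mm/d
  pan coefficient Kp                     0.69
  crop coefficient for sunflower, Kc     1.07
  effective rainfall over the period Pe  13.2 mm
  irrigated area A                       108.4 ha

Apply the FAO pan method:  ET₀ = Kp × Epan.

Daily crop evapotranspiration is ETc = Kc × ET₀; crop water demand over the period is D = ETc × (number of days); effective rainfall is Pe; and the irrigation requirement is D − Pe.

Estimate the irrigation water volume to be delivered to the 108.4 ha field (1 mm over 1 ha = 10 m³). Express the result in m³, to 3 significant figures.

ET₀ = 0.69 × 6.2 = 4.2780 mm/d
ETc = Kc × ET₀ = 1.07 × 4.2780 = 4.5775 mm/d
Crop demand D = ETc × 7 d = 4.5775 × 7 = 32.043 mm
D − Pe = 32.043 − 13.2 = 18.843 mm
Volume = 18.843 mm × 108.4 ha × 10 = 20425.8 m³

20400 m³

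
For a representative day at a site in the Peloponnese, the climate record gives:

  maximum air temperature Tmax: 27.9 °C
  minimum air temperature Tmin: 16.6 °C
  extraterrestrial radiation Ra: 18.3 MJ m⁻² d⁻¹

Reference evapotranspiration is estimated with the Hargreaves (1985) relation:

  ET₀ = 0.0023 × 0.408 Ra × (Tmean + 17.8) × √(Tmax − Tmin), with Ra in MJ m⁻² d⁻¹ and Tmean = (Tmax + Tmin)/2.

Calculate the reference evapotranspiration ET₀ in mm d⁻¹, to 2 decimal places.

Tmean = (27.9 + 16.6)/2 = 22.25 °C
0.408 Ra = 0.408 × 18.3 = 7.4664 mm/d equivalent
ET₀ = 0.0023 × 7.4664 × (22.25 + 17.8) × √11.3 = 0.0023 × 7.4664 × 40.05 × 3.3615 = 2.3119 mm/d

2.31 mm d⁻¹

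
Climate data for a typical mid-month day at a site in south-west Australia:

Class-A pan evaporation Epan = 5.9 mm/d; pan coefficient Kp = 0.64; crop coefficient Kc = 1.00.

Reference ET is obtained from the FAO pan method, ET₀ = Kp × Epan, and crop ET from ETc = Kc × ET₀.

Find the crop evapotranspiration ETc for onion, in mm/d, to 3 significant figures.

ET₀ = 0.64 × 5.9 = 3.7760 mm/d
ETc = Kc × ET₀ = 1.00 × 3.7760 = 3.7760 mm/d

3.78 mm/d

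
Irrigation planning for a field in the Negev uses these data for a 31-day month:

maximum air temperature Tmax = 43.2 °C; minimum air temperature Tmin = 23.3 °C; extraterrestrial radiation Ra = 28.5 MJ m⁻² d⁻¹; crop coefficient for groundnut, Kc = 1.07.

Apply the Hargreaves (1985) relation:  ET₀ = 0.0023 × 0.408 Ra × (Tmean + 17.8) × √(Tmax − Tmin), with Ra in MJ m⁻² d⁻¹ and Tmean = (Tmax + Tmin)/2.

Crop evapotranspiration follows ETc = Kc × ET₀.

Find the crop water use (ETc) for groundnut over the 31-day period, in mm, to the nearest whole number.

202 mm

Tmean = (43.2 + 23.3)/2 = 33.25 °C
0.408 Ra = 0.408 × 28.5 = 11.6280 mm/d equivalent
ET₀ = 0.0023 × 11.6280 × (33.25 + 17.8) × √19.9 = 0.0023 × 11.6280 × 51.05 × 4.4609 = 6.0905 mm/d
ETc = Kc × ET₀ = 1.07 × 6.0905 = 6.5168 mm/d
Over 31 days: 6.5168 × 31 = 202.021 mm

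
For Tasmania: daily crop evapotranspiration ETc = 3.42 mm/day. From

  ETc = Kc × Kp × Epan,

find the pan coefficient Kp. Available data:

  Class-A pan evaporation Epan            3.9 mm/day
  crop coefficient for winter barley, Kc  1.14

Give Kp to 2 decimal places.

ETc = Kc × Kp × Epan  ⇒  Kp = ETc / (Kc × Epan)
Kp = 3.42 / (1.14 × 3.9) = 3.42 / 4.446 = 0.7692

0.77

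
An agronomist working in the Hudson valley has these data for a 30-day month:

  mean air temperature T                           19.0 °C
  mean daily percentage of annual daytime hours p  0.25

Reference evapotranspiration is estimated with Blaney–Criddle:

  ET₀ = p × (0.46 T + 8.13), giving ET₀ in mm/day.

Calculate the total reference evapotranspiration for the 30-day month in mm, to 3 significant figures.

127 mm

ET₀ = 0.25 × (0.46 × 19.0 + 8.13) = 0.25 × 16.870 = 4.2175 mm/d
Monthly total = 4.2175 × 30 = 126.525 mm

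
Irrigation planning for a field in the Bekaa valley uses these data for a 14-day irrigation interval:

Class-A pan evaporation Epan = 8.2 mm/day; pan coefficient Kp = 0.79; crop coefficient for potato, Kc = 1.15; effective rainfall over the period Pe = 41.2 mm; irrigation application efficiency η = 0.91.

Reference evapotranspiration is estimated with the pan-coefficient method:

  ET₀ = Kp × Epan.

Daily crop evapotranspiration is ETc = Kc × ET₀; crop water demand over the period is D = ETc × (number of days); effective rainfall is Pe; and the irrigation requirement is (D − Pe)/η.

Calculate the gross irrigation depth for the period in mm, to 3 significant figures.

69.3 mm

ET₀ = 0.79 × 8.2 = 6.4780 mm/d
ETc = Kc × ET₀ = 1.15 × 6.4780 = 7.4497 mm/d
Crop demand D = ETc × 14 d = 7.4497 × 14 = 104.296 mm
D − Pe = 104.296 − 41.2 = 63.096 mm
Gross irrigation = 63.096 / 0.91 = 69.336 mm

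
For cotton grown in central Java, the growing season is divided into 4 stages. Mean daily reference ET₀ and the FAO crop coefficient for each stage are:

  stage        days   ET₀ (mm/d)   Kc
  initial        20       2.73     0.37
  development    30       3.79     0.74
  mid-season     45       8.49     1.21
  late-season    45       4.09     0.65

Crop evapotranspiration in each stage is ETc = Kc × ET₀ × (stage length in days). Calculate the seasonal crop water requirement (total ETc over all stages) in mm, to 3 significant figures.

686 mm

initial: 0.37 × 2.73 × 20 = 20.20 mm
development: 0.74 × 3.79 × 30 = 84.14 mm
mid-season: 1.21 × 8.49 × 45 = 462.28 mm
late-season: 0.65 × 4.09 × 45 = 119.63 mm
Seasonal total = 686.25 mm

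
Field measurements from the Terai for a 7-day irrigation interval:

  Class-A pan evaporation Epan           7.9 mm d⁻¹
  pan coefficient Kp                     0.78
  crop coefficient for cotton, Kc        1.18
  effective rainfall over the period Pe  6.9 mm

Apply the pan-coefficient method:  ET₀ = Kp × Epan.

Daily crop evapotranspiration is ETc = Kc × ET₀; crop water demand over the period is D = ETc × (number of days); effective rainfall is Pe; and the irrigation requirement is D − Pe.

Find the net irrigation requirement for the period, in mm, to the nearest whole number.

44 mm

ET₀ = 0.78 × 7.9 = 6.1620 mm/d
ETc = Kc × ET₀ = 1.18 × 6.1620 = 7.2712 mm/d
Crop demand D = ETc × 7 d = 7.2712 × 7 = 50.898 mm
D − Pe = 50.898 − 6.9 = 43.998 mm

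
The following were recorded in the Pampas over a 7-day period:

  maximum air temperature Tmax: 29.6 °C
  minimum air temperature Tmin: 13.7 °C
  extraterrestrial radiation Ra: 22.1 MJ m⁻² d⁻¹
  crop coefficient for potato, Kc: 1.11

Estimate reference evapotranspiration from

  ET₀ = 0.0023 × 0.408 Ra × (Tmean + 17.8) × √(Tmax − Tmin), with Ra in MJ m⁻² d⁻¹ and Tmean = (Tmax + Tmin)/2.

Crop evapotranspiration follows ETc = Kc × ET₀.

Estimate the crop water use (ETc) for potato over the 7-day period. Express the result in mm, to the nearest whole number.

Tmean = (29.6 + 13.7)/2 = 21.65 °C
0.408 Ra = 0.408 × 22.1 = 9.0168 mm/d equivalent
ET₀ = 0.0023 × 9.0168 × (21.65 + 17.8) × √15.9 = 0.0023 × 9.0168 × 39.45 × 3.9875 = 3.2623 mm/d
ETc = Kc × ET₀ = 1.11 × 3.2623 = 3.6212 mm/d
Over 7 days: 3.6212 × 7 = 25.348 mm

25 mm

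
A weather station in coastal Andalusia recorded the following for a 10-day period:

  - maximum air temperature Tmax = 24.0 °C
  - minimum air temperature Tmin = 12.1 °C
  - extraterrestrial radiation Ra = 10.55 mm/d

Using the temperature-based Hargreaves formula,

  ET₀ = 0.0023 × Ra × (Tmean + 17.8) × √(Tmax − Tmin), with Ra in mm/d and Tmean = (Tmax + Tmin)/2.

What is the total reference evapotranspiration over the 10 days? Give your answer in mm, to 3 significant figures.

Tmean = (24.0 + 12.1)/2 = 18.05 °C
ET₀ = 0.0023 × 10.55 × (18.05 + 17.8) × √11.9 = 0.0023 × 10.55 × 35.85 × 3.4496 = 3.0008 mm/d
Over 10 days: 3.0008 × 10 = 30.008 mm

30.0 mm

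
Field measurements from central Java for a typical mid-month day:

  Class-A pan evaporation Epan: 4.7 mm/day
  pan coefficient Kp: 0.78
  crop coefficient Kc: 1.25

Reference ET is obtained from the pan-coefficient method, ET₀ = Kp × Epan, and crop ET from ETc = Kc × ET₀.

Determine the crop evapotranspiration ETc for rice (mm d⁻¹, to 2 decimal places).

ET₀ = 0.78 × 4.7 = 3.6660 mm/d
ETc = Kc × ET₀ = 1.25 × 3.6660 = 4.5825 mm/d

4.58 mm d⁻¹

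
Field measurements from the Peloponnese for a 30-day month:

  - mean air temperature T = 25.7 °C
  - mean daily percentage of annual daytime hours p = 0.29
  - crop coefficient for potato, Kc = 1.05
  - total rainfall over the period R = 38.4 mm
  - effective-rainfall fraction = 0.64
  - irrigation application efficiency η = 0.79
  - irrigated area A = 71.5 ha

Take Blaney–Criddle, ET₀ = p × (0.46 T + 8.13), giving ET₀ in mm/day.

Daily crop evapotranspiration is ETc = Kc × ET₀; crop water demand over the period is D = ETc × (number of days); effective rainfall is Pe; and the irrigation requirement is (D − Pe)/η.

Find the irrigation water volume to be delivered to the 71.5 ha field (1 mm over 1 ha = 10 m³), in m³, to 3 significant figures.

ET₀ = 0.29 × (0.46 × 25.7 + 8.13) = 0.29 × 19.952 = 5.7861 mm/d
ETc = Kc × ET₀ = 1.05 × 5.7861 = 6.0754 mm/d
Crop demand D = ETc × 30 d = 6.0754 × 30 = 182.262 mm
Pe = 0.64 × 38.4 = 24.576 mm
D − Pe = 182.262 − 24.576 = 157.686 mm
Gross irrigation = 157.686 / 0.79 = 199.603 mm
Volume = 199.603 mm × 71.5 ha × 10 = 142716.1 m³

143000 m³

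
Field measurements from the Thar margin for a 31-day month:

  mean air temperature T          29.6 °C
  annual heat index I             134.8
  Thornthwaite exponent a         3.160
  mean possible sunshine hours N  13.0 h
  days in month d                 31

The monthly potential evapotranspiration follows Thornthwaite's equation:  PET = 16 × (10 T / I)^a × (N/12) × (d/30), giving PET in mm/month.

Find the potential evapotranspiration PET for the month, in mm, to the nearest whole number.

10T/I = 10 × 29.6 / 134.8 = 2.1958
(10T/I)^a = 2.1958^3.160 = 12.0070
Uncorrected PET = 16 × 12.0070 = 192.112 mm
Correction = (N/12)(d/30) = (13.0/12)(31/30) = 1.1194
PET = 192.112 × 1.1194 = 215.050 mm/month

215 mm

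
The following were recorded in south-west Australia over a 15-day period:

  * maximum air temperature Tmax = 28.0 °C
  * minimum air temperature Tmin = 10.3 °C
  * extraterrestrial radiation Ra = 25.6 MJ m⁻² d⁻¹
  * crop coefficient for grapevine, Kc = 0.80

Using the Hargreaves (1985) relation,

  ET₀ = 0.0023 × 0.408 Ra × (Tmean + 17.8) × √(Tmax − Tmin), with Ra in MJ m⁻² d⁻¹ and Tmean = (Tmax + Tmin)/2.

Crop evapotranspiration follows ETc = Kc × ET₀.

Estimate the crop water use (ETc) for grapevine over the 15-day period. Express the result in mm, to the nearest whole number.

45 mm

Tmean = (28.0 + 10.3)/2 = 19.15 °C
0.408 Ra = 0.408 × 25.6 = 10.4448 mm/d equivalent
ET₀ = 0.0023 × 10.4448 × (19.15 + 17.8) × √17.7 = 0.0023 × 10.4448 × 36.95 × 4.2071 = 3.7344 mm/d
ETc = Kc × ET₀ = 0.80 × 3.7344 = 2.9875 mm/d
Over 15 days: 2.9875 × 15 = 44.813 mm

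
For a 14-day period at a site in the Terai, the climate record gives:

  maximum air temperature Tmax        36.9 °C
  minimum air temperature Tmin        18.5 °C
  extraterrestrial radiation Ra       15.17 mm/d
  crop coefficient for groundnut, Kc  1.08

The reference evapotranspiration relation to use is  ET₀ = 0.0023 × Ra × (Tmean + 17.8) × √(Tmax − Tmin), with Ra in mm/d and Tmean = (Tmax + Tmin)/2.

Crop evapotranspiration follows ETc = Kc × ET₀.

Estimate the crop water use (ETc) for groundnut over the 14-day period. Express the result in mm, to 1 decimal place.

Tmean = (36.9 + 18.5)/2 = 27.70 °C
ET₀ = 0.0023 × 15.17 × (27.70 + 17.8) × √18.4 = 0.0023 × 15.17 × 45.50 × 4.2895 = 6.8098 mm/d
ETc = Kc × ET₀ = 1.08 × 6.8098 = 7.3546 mm/d
Over 14 days: 7.3546 × 14 = 102.964 mm

103.0 mm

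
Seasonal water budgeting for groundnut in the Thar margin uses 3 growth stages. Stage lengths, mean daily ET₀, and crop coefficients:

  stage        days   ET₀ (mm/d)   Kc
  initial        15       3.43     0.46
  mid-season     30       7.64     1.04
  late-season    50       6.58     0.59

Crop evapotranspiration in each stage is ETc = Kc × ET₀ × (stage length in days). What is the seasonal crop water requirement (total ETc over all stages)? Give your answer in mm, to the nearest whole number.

initial: 0.46 × 3.43 × 15 = 23.67 mm
mid-season: 1.04 × 7.64 × 30 = 238.37 mm
late-season: 0.59 × 6.58 × 50 = 194.11 mm
Seasonal total = 456.15 mm

456 mm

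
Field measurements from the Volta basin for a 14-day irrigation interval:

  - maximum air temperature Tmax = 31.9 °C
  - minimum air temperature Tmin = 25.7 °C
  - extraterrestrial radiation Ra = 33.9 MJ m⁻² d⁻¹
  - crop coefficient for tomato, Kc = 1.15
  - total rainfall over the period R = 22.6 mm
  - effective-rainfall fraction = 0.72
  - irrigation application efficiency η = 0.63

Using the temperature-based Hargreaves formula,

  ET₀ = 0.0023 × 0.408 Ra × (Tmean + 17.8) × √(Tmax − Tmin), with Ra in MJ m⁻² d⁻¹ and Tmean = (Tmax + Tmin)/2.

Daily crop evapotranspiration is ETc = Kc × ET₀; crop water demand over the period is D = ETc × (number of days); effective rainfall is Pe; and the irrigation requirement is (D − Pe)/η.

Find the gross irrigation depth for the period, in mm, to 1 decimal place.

68.5 mm

Tmean = (31.9 + 25.7)/2 = 28.80 °C
0.408 Ra = 0.408 × 33.9 = 13.8312 mm/d equivalent
ET₀ = 0.0023 × 13.8312 × (28.80 + 17.8) × √6.2 = 0.0023 × 13.8312 × 46.60 × 2.4900 = 3.6912 mm/d
ETc = Kc × ET₀ = 1.15 × 3.6912 = 4.2449 mm/d
Crop demand D = ETc × 14 d = 4.2449 × 14 = 59.429 mm
Pe = 0.72 × 22.6 = 16.272 mm
D − Pe = 59.429 − 16.272 = 43.157 mm
Gross irrigation = 43.157 / 0.63 = 68.503 mm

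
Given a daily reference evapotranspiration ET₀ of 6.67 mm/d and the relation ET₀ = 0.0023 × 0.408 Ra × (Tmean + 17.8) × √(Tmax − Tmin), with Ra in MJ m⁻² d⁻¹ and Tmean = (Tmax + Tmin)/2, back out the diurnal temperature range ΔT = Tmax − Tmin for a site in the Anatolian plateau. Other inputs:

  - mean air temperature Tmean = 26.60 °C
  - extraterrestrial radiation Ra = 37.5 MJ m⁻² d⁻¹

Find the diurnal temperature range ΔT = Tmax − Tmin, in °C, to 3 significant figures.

18.2 °C

√ΔT = ET₀ / [0.0023 × 0.408 × Ra × (Tmean+17.8)] = 6.67 / (0.0023 × 15.3000 × 44.40) = 4.2690
ΔT = 4.2690² = 18.224 °C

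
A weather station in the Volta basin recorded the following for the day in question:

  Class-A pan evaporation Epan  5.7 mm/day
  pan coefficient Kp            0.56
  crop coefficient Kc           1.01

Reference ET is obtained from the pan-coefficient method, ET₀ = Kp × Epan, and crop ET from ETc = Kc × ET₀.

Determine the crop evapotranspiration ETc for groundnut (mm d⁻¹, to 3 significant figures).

3.22 mm d⁻¹

ET₀ = 0.56 × 5.7 = 3.1920 mm/d
ETc = Kc × ET₀ = 1.01 × 3.1920 = 3.2239 mm/d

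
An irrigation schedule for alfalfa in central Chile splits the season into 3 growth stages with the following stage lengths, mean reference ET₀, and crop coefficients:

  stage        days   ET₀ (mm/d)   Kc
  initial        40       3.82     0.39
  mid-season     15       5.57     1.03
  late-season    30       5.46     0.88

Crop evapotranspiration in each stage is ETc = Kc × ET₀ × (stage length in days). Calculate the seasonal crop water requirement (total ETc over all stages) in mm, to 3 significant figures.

initial: 0.39 × 3.82 × 40 = 59.59 mm
mid-season: 1.03 × 5.57 × 15 = 86.06 mm
late-season: 0.88 × 5.46 × 30 = 144.14 mm
Seasonal total = 289.79 mm

290 mm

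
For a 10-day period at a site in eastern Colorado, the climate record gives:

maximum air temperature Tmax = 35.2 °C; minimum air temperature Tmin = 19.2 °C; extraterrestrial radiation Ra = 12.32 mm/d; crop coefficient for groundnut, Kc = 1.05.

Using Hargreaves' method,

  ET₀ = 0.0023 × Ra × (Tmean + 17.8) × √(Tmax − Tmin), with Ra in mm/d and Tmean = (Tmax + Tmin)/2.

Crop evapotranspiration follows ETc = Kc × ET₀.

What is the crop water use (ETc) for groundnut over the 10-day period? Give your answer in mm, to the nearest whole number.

54 mm

Tmean = (35.2 + 19.2)/2 = 27.20 °C
ET₀ = 0.0023 × 12.32 × (27.20 + 17.8) × √16.0 = 0.0023 × 12.32 × 45.00 × 4.0000 = 5.1005 mm/d
ETc = Kc × ET₀ = 1.05 × 5.1005 = 5.3555 mm/d
Over 10 days: 5.3555 × 10 = 53.555 mm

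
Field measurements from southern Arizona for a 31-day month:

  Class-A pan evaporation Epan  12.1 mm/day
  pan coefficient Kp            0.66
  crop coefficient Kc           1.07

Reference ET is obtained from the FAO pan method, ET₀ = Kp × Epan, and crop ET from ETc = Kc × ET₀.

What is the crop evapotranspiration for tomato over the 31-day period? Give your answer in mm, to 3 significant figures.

ET₀ = 0.66 × 12.1 = 7.9860 mm/d
ETc = Kc × ET₀ = 1.07 × 7.9860 = 8.5450 mm/d
Over 31 days: 8.5450 × 31 = 264.895 mm

265 mm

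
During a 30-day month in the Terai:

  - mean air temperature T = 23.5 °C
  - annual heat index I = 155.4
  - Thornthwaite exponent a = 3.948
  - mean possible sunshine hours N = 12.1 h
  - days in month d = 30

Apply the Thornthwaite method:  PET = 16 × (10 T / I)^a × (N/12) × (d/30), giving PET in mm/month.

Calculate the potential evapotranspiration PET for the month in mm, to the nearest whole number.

10T/I = 10 × 23.5 / 155.4 = 1.5122
(10T/I)^a = 1.5122^3.948 = 5.1180
Uncorrected PET = 16 × 5.1180 = 81.888 mm
Correction = (N/12)(d/30) = (12.1/12)(30/30) = 1.0083
PET = 81.888 × 1.0083 = 82.568 mm/month

83 mm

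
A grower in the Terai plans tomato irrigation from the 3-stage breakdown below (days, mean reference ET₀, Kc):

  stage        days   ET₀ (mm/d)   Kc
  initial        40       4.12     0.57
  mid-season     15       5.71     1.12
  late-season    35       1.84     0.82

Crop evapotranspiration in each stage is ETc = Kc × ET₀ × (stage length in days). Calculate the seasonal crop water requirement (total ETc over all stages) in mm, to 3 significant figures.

initial: 0.57 × 4.12 × 40 = 93.94 mm
mid-season: 1.12 × 5.71 × 15 = 95.93 mm
late-season: 0.82 × 1.84 × 35 = 52.81 mm
Seasonal total = 242.68 mm

243 mm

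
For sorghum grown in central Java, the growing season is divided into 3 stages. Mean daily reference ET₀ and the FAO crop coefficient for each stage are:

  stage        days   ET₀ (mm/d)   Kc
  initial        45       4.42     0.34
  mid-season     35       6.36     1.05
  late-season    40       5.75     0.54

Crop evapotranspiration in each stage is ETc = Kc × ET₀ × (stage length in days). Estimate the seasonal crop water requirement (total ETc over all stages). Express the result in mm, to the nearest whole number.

initial: 0.34 × 4.42 × 45 = 67.63 mm
mid-season: 1.05 × 6.36 × 35 = 233.73 mm
late-season: 0.54 × 5.75 × 40 = 124.20 mm
Seasonal total = 425.56 mm

426 mm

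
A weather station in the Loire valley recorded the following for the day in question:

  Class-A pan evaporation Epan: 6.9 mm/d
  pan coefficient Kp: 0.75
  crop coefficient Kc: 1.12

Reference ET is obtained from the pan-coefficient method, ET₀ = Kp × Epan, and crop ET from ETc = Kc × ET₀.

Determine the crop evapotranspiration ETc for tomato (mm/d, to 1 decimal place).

ET₀ = 0.75 × 6.9 = 5.1750 mm/d
ETc = Kc × ET₀ = 1.12 × 5.1750 = 5.7960 mm/d

5.8 mm/d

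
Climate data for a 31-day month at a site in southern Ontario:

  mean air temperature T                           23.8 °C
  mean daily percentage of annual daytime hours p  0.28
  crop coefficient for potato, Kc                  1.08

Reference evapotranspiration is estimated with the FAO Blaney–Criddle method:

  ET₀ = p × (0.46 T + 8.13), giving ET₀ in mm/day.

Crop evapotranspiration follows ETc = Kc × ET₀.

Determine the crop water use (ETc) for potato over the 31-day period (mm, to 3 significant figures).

179 mm

ET₀ = 0.28 × (0.46 × 23.8 + 8.13) = 0.28 × 19.078 = 5.3418 mm/d
ETc = Kc × ET₀ = 1.08 × 5.3418 = 5.7691 mm/d
Over 31 days: 5.7691 × 31 = 178.842 mm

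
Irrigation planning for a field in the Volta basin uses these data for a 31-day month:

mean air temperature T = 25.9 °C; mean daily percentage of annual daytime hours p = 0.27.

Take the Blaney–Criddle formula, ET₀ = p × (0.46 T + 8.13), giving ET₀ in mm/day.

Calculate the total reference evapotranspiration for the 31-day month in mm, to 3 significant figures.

ET₀ = 0.27 × (0.46 × 25.9 + 8.13) = 0.27 × 20.044 = 5.4119 mm/d
Monthly total = 5.4119 × 31 = 167.769 mm

168 mm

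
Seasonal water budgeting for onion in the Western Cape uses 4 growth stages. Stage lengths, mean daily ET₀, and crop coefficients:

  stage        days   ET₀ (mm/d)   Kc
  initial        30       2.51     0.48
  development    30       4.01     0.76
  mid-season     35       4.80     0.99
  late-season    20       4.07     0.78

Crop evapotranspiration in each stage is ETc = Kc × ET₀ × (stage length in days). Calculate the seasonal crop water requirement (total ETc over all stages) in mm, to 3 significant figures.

357 mm

initial: 0.48 × 2.51 × 30 = 36.14 mm
development: 0.76 × 4.01 × 30 = 91.43 mm
mid-season: 0.99 × 4.80 × 35 = 166.32 mm
late-season: 0.78 × 4.07 × 20 = 63.49 mm
Seasonal total = 357.38 mm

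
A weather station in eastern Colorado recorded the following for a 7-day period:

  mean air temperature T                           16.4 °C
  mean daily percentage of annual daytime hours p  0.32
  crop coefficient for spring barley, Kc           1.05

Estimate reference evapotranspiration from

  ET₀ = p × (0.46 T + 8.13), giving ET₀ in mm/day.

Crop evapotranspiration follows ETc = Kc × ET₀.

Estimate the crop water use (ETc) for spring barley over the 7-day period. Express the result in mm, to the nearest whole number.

ET₀ = 0.32 × (0.46 × 16.4 + 8.13) = 0.32 × 15.674 = 5.0157 mm/d
ETc = Kc × ET₀ = 1.05 × 5.0157 = 5.2665 mm/d
Over 7 days: 5.2665 × 7 = 36.866 mm

37 mm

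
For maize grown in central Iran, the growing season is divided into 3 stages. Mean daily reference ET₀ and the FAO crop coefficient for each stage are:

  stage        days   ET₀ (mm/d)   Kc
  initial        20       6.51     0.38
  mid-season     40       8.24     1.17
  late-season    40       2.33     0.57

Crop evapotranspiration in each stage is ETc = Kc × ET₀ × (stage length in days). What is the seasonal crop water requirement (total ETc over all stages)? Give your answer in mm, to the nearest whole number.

initial: 0.38 × 6.51 × 20 = 49.48 mm
mid-season: 1.17 × 8.24 × 40 = 385.63 mm
late-season: 0.57 × 2.33 × 40 = 53.12 mm
Seasonal total = 488.23 mm

488 mm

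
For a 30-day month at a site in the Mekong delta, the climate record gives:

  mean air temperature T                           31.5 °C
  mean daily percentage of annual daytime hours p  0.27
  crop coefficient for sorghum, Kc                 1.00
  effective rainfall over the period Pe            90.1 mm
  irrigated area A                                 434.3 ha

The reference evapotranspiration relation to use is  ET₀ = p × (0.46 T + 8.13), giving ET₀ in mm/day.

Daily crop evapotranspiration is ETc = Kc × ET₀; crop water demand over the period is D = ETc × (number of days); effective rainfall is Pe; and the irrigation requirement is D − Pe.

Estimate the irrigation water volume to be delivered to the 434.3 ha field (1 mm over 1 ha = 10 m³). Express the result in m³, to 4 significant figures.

404400 m³

ET₀ = 0.27 × (0.46 × 31.5 + 8.13) = 0.27 × 22.620 = 6.1074 mm/d
ETc = Kc × ET₀ = 1.00 × 6.1074 = 6.1074 mm/d
Crop demand D = ETc × 30 d = 6.1074 × 30 = 183.222 mm
D − Pe = 183.222 − 90.1 = 93.122 mm
Volume = 93.122 mm × 434.3 ha × 10 = 404428.8 m³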